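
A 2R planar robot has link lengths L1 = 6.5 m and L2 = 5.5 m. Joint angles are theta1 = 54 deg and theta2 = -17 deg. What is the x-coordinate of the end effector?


Convert angles to radians: theta1 = 0.9425, theta2 = -0.2967
x = L1*cos(theta1) + L2*cos(theta1+theta2)
x = 3.8206 + 4.3925
x = 8.2131


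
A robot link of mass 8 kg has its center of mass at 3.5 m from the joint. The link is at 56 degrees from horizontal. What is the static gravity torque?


tau = m*g*L*cos(angle)
= 8 * 9.81 * 3.5 * cos(56 deg)
= 8 * 9.81 * 3.5 * 0.5592
= 153.5991 Nm


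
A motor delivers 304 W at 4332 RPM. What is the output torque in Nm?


omega = 4332 * 2*pi/60 = 453.646 rad/s
tau = P / omega = 304 / 453.646
= 0.6701 Nm


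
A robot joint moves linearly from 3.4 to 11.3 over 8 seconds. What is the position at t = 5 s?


s = t/T = 5/8 = 0.625
p(t) = p0 + (pf-p0)*s
= 3.4 + (11.3 - 3.4) * 0.625
= 8.3375


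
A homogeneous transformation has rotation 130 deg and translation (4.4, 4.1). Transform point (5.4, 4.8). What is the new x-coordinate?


x' = cos(theta)*px - sin(theta)*py + tx
= -0.6428*5.4 - 0.766*4.8 + 4.4
= -2.7481


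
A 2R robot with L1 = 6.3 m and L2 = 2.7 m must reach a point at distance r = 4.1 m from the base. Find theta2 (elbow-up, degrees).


cos(theta2) = (r^2 - L1^2 - L2^2) / (2*L1*L2)
cos(theta2) = (16.81 - 39.69 - 7.29) / 34.02
cos(theta2) = -0.886831
theta2 = 152.4777 degrees


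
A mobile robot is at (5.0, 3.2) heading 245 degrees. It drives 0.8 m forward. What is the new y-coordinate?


y_new = y0 + d*sin(theta)
= 3.2 + 0.8*sin(245)
= 3.2 + -0.725
= 2.475


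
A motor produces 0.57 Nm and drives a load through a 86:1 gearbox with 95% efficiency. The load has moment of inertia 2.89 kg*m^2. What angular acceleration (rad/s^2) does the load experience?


tau_out = tau_motor * N * eta
= 0.57 * 86 * 0.95 = 46.569 Nm
alpha = tau_out / I = 46.569 / 2.89
= 16.1138 rad/s^2


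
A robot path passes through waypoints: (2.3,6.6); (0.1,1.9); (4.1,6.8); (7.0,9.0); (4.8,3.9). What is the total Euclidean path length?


Segment lengths:
  seg1 = sqrt((-2.2)^2 + (-4.7)^2) = 5.1894
  seg2 = sqrt((4.0)^2 + (4.9)^2) = 6.3253
  seg3 = sqrt((2.9)^2 + (2.2)^2) = 3.6401
  seg4 = sqrt((-2.2)^2 + (-5.1)^2) = 5.5543
Total = 20.7091


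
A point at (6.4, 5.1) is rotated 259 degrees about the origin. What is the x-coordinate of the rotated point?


x' = x*cos(theta) - y*sin(theta)
cos(259 deg) = -0.1908, sin(259 deg) = -0.9816
x' = 6.4 * -0.1908 - 5.1 * -0.9816
= -1.2212 - -5.0063
= 3.7851


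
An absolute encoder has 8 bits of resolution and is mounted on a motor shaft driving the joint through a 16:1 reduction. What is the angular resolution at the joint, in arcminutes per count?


counts = 2^8 = 256
effective counts at joint = 256 * 16 = 4096
resolution = 360*60 / 4096
= 5.2734 arcmin/count


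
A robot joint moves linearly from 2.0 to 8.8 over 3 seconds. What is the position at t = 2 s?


s = t/T = 2/3 = 0.6667
p(t) = p0 + (pf-p0)*s
= 2.0 + (8.8 - 2.0) * 0.6667
= 6.5333


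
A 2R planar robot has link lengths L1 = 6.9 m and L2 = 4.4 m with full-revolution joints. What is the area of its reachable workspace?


r_max = L1 + L2 = 11.3 m
r_min = |L1 - L2| = 2.5 m
Area = pi*(r_max^2 - r_min^2)
= pi*(127.69 - 6.25)
= pi * 121.44
= 381.515 m^2


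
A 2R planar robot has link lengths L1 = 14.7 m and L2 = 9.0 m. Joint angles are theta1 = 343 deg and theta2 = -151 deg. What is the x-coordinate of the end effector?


Convert angles to radians: theta1 = 5.9865, theta2 = -2.6354
x = L1*cos(theta1) + L2*cos(theta1+theta2)
x = 14.0577 + -8.8033
x = 5.2544


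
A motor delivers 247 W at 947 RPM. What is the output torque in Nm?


omega = 947 * 2*pi/60 = 99.1696 rad/s
tau = P / omega = 247 / 99.1696
= 2.4907 Nm


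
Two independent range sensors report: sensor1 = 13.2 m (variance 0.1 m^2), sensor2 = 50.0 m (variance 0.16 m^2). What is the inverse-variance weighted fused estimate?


w1 = (1/var1) / (1/var1 + 1/var2)
   = 10.0 / (10.0 + 6.25) = 0.6154
w2 = 1 - w1 = 0.3846
fused = w1*s1 + w2*s2 = 8.1231 + 19.2308
= 27.3538 m


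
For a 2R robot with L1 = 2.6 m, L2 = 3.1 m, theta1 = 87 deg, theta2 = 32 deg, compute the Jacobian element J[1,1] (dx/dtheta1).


J[1,1] = -L1*sin(t1) - L2*sin(t1+t2)
= -2.6*sin(87) - 3.1*sin(119)
= -5.3078


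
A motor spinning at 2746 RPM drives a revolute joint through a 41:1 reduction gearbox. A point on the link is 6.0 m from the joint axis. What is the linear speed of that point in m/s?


omega_motor = 2746 * 2*pi/60 = 287.5604 rad/s
omega_joint = omega_motor / 41 = 7.0137 rad/s
v = omega_joint * r = 7.0137 * 6.0
= 42.082 m/s


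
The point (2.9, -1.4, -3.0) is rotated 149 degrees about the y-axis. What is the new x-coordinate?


Rotation about y-axis: x' = x*cos(theta) + z*sin(theta)
= 2.9 * -0.8572 + -3.0 * 0.515
= -4.0309


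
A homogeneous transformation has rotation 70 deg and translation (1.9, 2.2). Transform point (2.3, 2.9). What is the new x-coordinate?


x' = cos(theta)*px - sin(theta)*py + tx
= 0.342*2.3 - 0.9397*2.9 + 1.9
= -0.0385


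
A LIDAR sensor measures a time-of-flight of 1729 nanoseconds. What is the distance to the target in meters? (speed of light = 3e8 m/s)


tof = 1729 ns = 1.729e-06 s
dist = c * tof / 2
= 3e8 * 1.729e-06 / 2
= 259.35 m


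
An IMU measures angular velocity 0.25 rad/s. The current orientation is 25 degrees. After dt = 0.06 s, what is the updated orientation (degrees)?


delta_theta = w * dt = 0.25 * 0.06 = 0.015 rad
= 0.8594 deg
theta_new = 25 + 0.8594 = 25.8594 deg


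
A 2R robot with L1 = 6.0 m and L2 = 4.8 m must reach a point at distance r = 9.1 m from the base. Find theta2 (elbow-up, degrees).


cos(theta2) = (r^2 - L1^2 - L2^2) / (2*L1*L2)
cos(theta2) = (82.81 - 36.0 - 23.04) / 57.6
cos(theta2) = 0.412674
theta2 = 65.6271 degrees


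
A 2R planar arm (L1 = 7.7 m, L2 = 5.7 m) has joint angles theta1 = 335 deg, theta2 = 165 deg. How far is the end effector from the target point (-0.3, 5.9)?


End effector via forward kinematics:
x = L1*cos(t1) + L2*cos(t1+t2) = 2.6121
y = L1*sin(t1) + L2*sin(t1+t2) = 0.4097
Distance to target:
d = sqrt((-0.3 - 2.6121)^2 + (5.9 - 0.4097)^2)
= sqrt(8.4804 + 30.1431)
= 6.2148 m


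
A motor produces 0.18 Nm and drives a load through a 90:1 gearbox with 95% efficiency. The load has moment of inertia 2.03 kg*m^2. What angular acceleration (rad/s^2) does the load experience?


tau_out = tau_motor * N * eta
= 0.18 * 90 * 0.95 = 15.39 Nm
alpha = tau_out / I = 15.39 / 2.03
= 7.5813 rad/s^2


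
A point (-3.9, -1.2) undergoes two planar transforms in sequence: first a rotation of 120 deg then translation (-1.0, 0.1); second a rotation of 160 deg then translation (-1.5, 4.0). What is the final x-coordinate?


After transform 1:
x1 = cos(120)*-3.9 - sin(120)*-1.2 + -1.0 = 1.9892
y1 = sin(120)*-3.9 + cos(120)*-1.2 + 0.1 = -2.6775
After transform 2:
x2 = cos(160)*1.9892 - sin(160)*-2.6775 + -1.5
= -2.4535


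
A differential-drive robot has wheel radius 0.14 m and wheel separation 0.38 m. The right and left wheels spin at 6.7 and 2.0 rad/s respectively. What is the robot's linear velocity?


vR = r*wR = 0.14*6.7 = 0.938 m/s
vL = r*wL = 0.14*2.0 = 0.28 m/s
v = (vR+vL)/2 = 0.609 m/s
omega = (vR-vL)/L = 1.7316 rad/s
linear velocity = 0.609 m/s


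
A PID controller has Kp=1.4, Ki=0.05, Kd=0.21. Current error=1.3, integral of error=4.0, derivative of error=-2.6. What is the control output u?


u = Kp*e + Ki*int(e) + Kd*de/dt
= 1.4*1.3 + 0.05*4.0 + 0.21*(-2.6)
= 1.82 + 0.2 + -0.546
= 1.474


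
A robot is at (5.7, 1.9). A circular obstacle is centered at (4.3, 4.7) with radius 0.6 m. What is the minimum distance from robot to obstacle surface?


center_dist = sqrt((5.7-4.3)^2 + (1.9-4.7)^2)
= sqrt(1.96 + 7.84)
= 3.1305
min_dist = center_dist - radius = 3.1305 - 0.6 = 2.5305 m


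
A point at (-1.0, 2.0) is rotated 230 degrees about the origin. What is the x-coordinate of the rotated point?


x' = x*cos(theta) - y*sin(theta)
cos(230 deg) = -0.6428, sin(230 deg) = -0.766
x' = -1.0 * -0.6428 - 2.0 * -0.766
= 0.6428 - -1.5321
= 2.1749


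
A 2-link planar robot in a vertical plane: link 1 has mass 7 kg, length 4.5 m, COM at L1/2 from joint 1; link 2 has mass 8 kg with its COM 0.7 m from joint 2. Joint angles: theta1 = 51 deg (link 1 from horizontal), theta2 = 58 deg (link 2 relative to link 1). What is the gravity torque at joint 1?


Horizontal distance from joint 1 to link-1 COM:
  x_c1 = (L1/2)*cos(t1) = 2.25 * 0.6293 = 1.416 m
Horizontal distance from joint 1 to link-2 COM:
  x_c2 = L1*cos(t1) + Lc2*cos(t1+t2)
       = 4.5*0.6293 + 0.7*-0.3256 = 2.604 m
tau1 = m1*g*x_c1 + m2*g*x_c2
     = 7*9.81*1.416 + 8*9.81*2.604
     = 97.2347 + 204.3654
     = 301.6001 Nm


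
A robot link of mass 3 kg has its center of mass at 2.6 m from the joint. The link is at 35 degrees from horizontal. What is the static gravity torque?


tau = m*g*L*cos(angle)
= 3 * 9.81 * 2.6 * cos(35 deg)
= 3 * 9.81 * 2.6 * 0.8192
= 62.6799 Nm


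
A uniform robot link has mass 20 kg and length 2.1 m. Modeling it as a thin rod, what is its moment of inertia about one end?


I = (1/3) * m * L^2
= (1/3) * 20 * 2.1^2
= 0.333333 * 20 * 4.41
= 29.4 kg*m^2


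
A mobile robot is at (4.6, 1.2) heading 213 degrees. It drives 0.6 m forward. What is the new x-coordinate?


x_new = x0 + d*cos(theta)
= 4.6 + 0.6*cos(213)
= 4.6 + -0.5032
= 4.0968


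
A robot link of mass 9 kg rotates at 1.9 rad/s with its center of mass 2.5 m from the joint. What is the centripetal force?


F = m * omega^2 * r
= 9 * 1.9^2 * 2.5
= 9 * 3.61 * 2.5
= 81.225 N


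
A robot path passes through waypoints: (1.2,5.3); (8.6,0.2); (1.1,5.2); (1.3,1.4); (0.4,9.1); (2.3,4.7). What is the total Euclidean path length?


Segment lengths:
  seg1 = sqrt((7.4)^2 + (-5.1)^2) = 8.9872
  seg2 = sqrt((-7.5)^2 + (5.0)^2) = 9.0139
  seg3 = sqrt((0.2)^2 + (-3.8)^2) = 3.8053
  seg4 = sqrt((-0.9)^2 + (7.7)^2) = 7.7524
  seg5 = sqrt((1.9)^2 + (-4.4)^2) = 4.7927
Total = 34.3515


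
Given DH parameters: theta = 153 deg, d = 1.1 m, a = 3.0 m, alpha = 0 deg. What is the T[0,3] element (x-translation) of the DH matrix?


T[0,3] = a * cos(theta)
= 3.0 * cos(153 deg)
= 3.0 * -0.891
= -2.673


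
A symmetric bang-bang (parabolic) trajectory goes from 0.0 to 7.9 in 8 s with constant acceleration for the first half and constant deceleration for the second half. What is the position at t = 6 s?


Symmetric rest-to-rest: each phase covers (pf-p0)/2 in time T/2. 0.5*a*(T/2)^2 = (pf-p0)/2 => a = 4*(pf-p0)/T^2
a = 4*(7.9-0.0)/8^2 = 0.4938
t = 6 is in the deceleration phase (t > T/2).
p = pf - 0.5*a*(T-t)^2 = 7.9 - 0.5*0.4938*2^2
= 6.9125


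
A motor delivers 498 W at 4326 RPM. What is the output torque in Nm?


omega = 4326 * 2*pi/60 = 453.0177 rad/s
tau = P / omega = 498 / 453.0177
= 1.0993 Nm


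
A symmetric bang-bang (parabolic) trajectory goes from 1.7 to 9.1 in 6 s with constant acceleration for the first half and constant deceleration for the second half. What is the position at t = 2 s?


Symmetric rest-to-rest: each phase covers (pf-p0)/2 in time T/2. 0.5*a*(T/2)^2 = (pf-p0)/2 => a = 4*(pf-p0)/T^2
a = 4*(9.1-1.7)/6^2 = 0.8222
t = 2 is in the acceleration phase (t <= T/2).
p = p0 + 0.5*a*t^2 = 1.7 + 0.5*0.8222*2^2
= 3.3444


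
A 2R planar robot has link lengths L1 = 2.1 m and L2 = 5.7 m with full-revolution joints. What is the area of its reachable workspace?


r_max = L1 + L2 = 7.8 m
r_min = |L1 - L2| = 3.6 m
Area = pi*(r_max^2 - r_min^2)
= pi*(60.84 - 12.96)
= pi * 47.88
= 150.4195 m^2


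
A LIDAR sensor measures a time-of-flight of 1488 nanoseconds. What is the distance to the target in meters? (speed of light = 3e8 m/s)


tof = 1488 ns = 1.488e-06 s
dist = c * tof / 2
= 3e8 * 1.488e-06 / 2
= 223.2 m


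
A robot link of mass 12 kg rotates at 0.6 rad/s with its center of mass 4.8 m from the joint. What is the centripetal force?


F = m * omega^2 * r
= 12 * 0.6^2 * 4.8
= 12 * 0.36 * 4.8
= 20.736 N


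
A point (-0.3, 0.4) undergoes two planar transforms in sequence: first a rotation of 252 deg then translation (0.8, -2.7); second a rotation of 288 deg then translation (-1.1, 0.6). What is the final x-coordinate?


After transform 1:
x1 = cos(252)*-0.3 - sin(252)*0.4 + 0.8 = 1.2731
y1 = sin(252)*-0.3 + cos(252)*0.4 + -2.7 = -2.5383
After transform 2:
x2 = cos(288)*1.2731 - sin(288)*-2.5383 + -1.1
= -3.1206


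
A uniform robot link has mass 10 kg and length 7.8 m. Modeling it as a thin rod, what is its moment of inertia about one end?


I = (1/3) * m * L^2
= (1/3) * 10 * 7.8^2
= 0.333333 * 10 * 60.84
= 202.8 kg*m^2


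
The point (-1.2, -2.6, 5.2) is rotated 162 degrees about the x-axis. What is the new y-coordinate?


Rotation about x-axis: y' = y*cos(theta) - z*sin(theta)
= -2.6 * -0.9511 - 5.2 * 0.309
= 0.8659


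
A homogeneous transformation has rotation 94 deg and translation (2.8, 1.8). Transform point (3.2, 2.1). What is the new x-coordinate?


x' = cos(theta)*px - sin(theta)*py + tx
= -0.0698*3.2 - 0.9976*2.1 + 2.8
= 0.4819


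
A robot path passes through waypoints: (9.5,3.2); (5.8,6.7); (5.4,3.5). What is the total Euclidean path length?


Segment lengths:
  seg1 = sqrt((-3.7)^2 + (3.5)^2) = 5.0931
  seg2 = sqrt((-0.4)^2 + (-3.2)^2) = 3.2249
Total = 8.318


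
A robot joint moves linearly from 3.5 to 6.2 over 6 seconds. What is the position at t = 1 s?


s = t/T = 1/6 = 0.1667
p(t) = p0 + (pf-p0)*s
= 3.5 + (6.2 - 3.5) * 0.1667
= 3.95


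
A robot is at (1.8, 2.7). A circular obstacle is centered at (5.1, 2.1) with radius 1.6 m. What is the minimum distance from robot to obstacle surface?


center_dist = sqrt((1.8-5.1)^2 + (2.7-2.1)^2)
= sqrt(10.89 + 0.36)
= 3.3541
min_dist = center_dist - radius = 3.3541 - 1.6 = 1.7541 m


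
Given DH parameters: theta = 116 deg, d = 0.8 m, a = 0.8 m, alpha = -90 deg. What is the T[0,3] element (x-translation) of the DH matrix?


T[0,3] = a * cos(theta)
= 0.8 * cos(116 deg)
= 0.8 * -0.4384
= -0.3507


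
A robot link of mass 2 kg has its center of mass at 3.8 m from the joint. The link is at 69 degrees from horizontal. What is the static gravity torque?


tau = m*g*L*cos(angle)
= 2 * 9.81 * 3.8 * cos(69 deg)
= 2 * 9.81 * 3.8 * 0.3584
= 26.7185 Nm


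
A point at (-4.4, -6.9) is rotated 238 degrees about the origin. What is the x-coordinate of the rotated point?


x' = x*cos(theta) - y*sin(theta)
cos(238 deg) = -0.5299, sin(238 deg) = -0.848
x' = -4.4 * -0.5299 - -6.9 * -0.848
= 2.3316 - 5.8515
= -3.5199


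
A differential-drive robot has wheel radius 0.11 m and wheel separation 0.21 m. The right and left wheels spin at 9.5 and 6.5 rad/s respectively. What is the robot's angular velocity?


vR = r*wR = 0.11*9.5 = 1.045 m/s
vL = r*wL = 0.11*6.5 = 0.715 m/s
v = (vR+vL)/2 = 0.88 m/s
omega = (vR-vL)/L = 1.5714 rad/s
angular velocity = 1.5714 rad/s


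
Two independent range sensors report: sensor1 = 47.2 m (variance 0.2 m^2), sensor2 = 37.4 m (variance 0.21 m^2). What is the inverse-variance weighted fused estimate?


w1 = (1/var1) / (1/var1 + 1/var2)
   = 5.0 / (5.0 + 4.7619) = 0.5122
w2 = 1 - w1 = 0.4878
fused = w1*s1 + w2*s2 = 24.1756 + 18.2439
= 42.4195 m


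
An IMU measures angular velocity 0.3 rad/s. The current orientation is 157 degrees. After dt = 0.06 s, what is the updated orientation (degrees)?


delta_theta = w * dt = 0.3 * 0.06 = 0.018 rad
= 1.0313 deg
theta_new = 157 + 1.0313 = 158.0313 deg


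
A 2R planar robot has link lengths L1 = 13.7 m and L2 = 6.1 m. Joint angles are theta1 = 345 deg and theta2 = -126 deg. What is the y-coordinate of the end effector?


Convert angles to radians: theta1 = 6.0214, theta2 = -2.1991
y = L1*sin(theta1) + L2*sin(theta1+theta2)
y = -3.5458 + -3.8389
y = -7.3847


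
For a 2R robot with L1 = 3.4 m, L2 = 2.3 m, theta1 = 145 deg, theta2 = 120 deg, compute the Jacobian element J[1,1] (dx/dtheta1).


J[1,1] = -L1*sin(t1) - L2*sin(t1+t2)
= -3.4*sin(145) - 2.3*sin(265)
= 0.3411


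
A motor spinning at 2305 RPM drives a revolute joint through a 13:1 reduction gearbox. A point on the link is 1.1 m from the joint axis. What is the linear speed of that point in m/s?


omega_motor = 2305 * 2*pi/60 = 241.379 rad/s
omega_joint = omega_motor / 13 = 18.5676 rad/s
v = omega_joint * r = 18.5676 * 1.1
= 20.4244 m/s


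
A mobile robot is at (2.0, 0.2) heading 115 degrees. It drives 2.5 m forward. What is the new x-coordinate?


x_new = x0 + d*cos(theta)
= 2.0 + 2.5*cos(115)
= 2.0 + -1.0565
= 0.9435


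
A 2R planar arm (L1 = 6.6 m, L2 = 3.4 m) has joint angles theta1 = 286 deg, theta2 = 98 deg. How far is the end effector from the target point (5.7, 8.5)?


End effector via forward kinematics:
x = L1*cos(t1) + L2*cos(t1+t2) = 4.9253
y = L1*sin(t1) + L2*sin(t1+t2) = -4.9614
Distance to target:
d = sqrt((5.7 - 4.9253)^2 + (8.5 - -4.9614)^2)
= sqrt(0.6002 + 181.2099)
= 13.4837 m


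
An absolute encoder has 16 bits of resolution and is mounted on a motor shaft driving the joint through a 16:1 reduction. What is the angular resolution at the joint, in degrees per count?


counts = 2^16 = 65536
effective counts at joint = 65536 * 16 = 1048576
resolution = 360 / 1048576
= 3.4332e-04 deg/count


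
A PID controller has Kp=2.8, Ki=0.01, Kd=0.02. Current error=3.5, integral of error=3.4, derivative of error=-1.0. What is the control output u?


u = Kp*e + Ki*int(e) + Kd*de/dt
= 2.8*3.5 + 0.01*3.4 + 0.02*(-1.0)
= 9.8 + 0.034 + -0.02
= 9.814


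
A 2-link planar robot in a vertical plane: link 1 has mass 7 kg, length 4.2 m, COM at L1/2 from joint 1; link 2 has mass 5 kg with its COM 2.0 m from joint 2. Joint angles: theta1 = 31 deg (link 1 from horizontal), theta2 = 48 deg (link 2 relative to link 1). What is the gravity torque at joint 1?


Horizontal distance from joint 1 to link-1 COM:
  x_c1 = (L1/2)*cos(t1) = 2.1 * 0.8572 = 1.8001 m
Horizontal distance from joint 1 to link-2 COM:
  x_c2 = L1*cos(t1) + Lc2*cos(t1+t2)
       = 4.2*0.8572 + 2.0*0.1908 = 3.9817 m
tau1 = m1*g*x_c1 + m2*g*x_c2
     = 7*9.81*1.8001 + 5*9.81*3.9817
     = 123.6095 + 195.3034
     = 318.9129 Nm


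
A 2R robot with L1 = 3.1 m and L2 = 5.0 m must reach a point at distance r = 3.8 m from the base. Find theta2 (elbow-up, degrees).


cos(theta2) = (r^2 - L1^2 - L2^2) / (2*L1*L2)
cos(theta2) = (14.44 - 9.61 - 25.0) / 31.0
cos(theta2) = -0.650645
theta2 = 130.5903 degrees


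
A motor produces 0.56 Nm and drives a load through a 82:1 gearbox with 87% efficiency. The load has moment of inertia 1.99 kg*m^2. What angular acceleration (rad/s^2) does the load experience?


tau_out = tau_motor * N * eta
= 0.56 * 82 * 0.87 = 39.9504 Nm
alpha = tau_out / I = 39.9504 / 1.99
= 20.0756 rad/s^2


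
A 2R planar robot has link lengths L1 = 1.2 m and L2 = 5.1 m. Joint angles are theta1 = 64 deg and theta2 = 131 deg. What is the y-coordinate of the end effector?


Convert angles to radians: theta1 = 1.117, theta2 = 2.2864
y = L1*sin(theta1) + L2*sin(theta1+theta2)
y = 1.0786 + -1.32
y = -0.2414


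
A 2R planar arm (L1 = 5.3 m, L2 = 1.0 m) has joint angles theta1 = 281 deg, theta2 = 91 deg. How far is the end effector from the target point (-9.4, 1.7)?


End effector via forward kinematics:
x = L1*cos(t1) + L2*cos(t1+t2) = 1.9894
y = L1*sin(t1) + L2*sin(t1+t2) = -4.9947
Distance to target:
d = sqrt((-9.4 - 1.9894)^2 + (1.7 - -4.9947)^2)
= sqrt(129.7192 + 44.8192)
= 13.2113 m


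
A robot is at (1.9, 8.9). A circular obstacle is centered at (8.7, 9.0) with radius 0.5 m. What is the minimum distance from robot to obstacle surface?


center_dist = sqrt((1.9-8.7)^2 + (8.9-9.0)^2)
= sqrt(46.24 + 0.01)
= 6.8007
min_dist = center_dist - radius = 6.8007 - 0.5 = 6.3007 m


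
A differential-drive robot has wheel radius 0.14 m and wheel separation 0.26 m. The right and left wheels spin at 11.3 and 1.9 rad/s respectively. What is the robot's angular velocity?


vR = r*wR = 0.14*11.3 = 1.582 m/s
vL = r*wL = 0.14*1.9 = 0.266 m/s
v = (vR+vL)/2 = 0.924 m/s
omega = (vR-vL)/L = 5.0615 rad/s
angular velocity = 5.0615 rad/s


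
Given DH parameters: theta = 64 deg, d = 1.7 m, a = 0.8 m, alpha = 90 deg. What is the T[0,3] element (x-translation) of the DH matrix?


T[0,3] = a * cos(theta)
= 0.8 * cos(64 deg)
= 0.8 * 0.4384
= 0.3507


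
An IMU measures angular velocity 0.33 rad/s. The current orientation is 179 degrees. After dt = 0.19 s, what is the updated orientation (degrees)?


delta_theta = w * dt = 0.33 * 0.19 = 0.0627 rad
= 3.5924 deg
theta_new = 179 + 3.5924 = 182.5924 deg


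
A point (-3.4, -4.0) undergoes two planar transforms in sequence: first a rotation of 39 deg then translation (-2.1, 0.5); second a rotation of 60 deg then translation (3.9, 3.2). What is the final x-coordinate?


After transform 1:
x1 = cos(39)*-3.4 - sin(39)*-4.0 + -2.1 = -2.225
y1 = sin(39)*-3.4 + cos(39)*-4.0 + 0.5 = -4.7483
After transform 2:
x2 = cos(60)*-2.225 - sin(60)*-4.7483 + 3.9
= 6.8996


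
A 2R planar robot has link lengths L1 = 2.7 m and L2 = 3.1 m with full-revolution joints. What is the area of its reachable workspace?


r_max = L1 + L2 = 5.8 m
r_min = |L1 - L2| = 0.4 m
Area = pi*(r_max^2 - r_min^2)
= pi*(33.64 - 0.16)
= pi * 33.48
= 105.1805 m^2


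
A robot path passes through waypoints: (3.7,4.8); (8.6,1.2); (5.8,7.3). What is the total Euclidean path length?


Segment lengths:
  seg1 = sqrt((4.9)^2 + (-3.6)^2) = 6.0803
  seg2 = sqrt((-2.8)^2 + (6.1)^2) = 6.7119
Total = 12.7922


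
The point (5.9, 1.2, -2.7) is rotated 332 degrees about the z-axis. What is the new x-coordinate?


Rotation about z-axis: x' = x*cos(theta) - y*sin(theta)
= 5.9 * 0.8829 - 1.2 * -0.4695
= 5.7728


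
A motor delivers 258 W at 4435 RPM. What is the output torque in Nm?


omega = 4435 * 2*pi/60 = 464.4321 rad/s
tau = P / omega = 258 / 464.4321
= 0.5555 Nm


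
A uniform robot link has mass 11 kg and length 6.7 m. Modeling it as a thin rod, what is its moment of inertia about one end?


I = (1/3) * m * L^2
= (1/3) * 11 * 6.7^2
= 0.333333 * 11 * 44.89
= 164.5967 kg*m^2


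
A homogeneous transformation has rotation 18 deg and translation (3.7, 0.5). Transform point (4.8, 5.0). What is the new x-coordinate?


x' = cos(theta)*px - sin(theta)*py + tx
= 0.9511*4.8 - 0.309*5.0 + 3.7
= 6.72


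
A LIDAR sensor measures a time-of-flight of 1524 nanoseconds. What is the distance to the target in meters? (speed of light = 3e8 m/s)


tof = 1524 ns = 1.524e-06 s
dist = c * tof / 2
= 3e8 * 1.524e-06 / 2
= 228.6 m


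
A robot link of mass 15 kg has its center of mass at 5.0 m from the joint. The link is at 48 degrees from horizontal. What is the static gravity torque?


tau = m*g*L*cos(angle)
= 15 * 9.81 * 5.0 * cos(48 deg)
= 15 * 9.81 * 5.0 * 0.6691
= 492.3128 Nm


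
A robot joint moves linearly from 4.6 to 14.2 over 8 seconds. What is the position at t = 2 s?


s = t/T = 2/8 = 0.25
p(t) = p0 + (pf-p0)*s
= 4.6 + (14.2 - 4.6) * 0.25
= 7.0


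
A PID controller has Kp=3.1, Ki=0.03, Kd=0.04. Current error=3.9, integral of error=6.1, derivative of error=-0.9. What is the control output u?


u = Kp*e + Ki*int(e) + Kd*de/dt
= 3.1*3.9 + 0.03*6.1 + 0.04*(-0.9)
= 12.09 + 0.183 + -0.036
= 12.237


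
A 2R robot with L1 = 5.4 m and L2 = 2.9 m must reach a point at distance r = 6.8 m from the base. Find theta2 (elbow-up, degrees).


cos(theta2) = (r^2 - L1^2 - L2^2) / (2*L1*L2)
cos(theta2) = (46.24 - 29.16 - 8.41) / 31.32
cos(theta2) = 0.27682
theta2 = 73.9295 degrees


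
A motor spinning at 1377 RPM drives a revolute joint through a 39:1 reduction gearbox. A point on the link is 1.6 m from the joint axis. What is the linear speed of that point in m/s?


omega_motor = 1377 * 2*pi/60 = 144.1991 rad/s
omega_joint = omega_motor / 39 = 3.6974 rad/s
v = omega_joint * r = 3.6974 * 1.6
= 5.9159 m/s


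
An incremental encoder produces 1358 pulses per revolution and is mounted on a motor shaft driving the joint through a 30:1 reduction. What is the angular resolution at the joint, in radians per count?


counts per rev = 1358
effective counts at joint = 1358 * 30 = 40740
resolution = 2*pi / 40740
= 1.5423e-04 rad/count


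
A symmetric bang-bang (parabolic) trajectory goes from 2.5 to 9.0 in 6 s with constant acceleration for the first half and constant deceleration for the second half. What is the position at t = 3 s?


Symmetric rest-to-rest: each phase covers (pf-p0)/2 in time T/2. 0.5*a*(T/2)^2 = (pf-p0)/2 => a = 4*(pf-p0)/T^2
a = 4*(9.0-2.5)/6^2 = 0.7222
t = 3 is in the acceleration phase (t <= T/2).
p = p0 + 0.5*a*t^2 = 2.5 + 0.5*0.7222*3^2
= 5.75


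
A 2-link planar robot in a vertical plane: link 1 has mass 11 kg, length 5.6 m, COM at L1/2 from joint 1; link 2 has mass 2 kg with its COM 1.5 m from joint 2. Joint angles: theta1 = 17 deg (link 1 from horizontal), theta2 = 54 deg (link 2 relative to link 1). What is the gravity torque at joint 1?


Horizontal distance from joint 1 to link-1 COM:
  x_c1 = (L1/2)*cos(t1) = 2.8 * 0.9563 = 2.6777 m
Horizontal distance from joint 1 to link-2 COM:
  x_c2 = L1*cos(t1) + Lc2*cos(t1+t2)
       = 5.6*0.9563 + 1.5*0.3256 = 5.8437 m
tau1 = m1*g*x_c1 + m2*g*x_c2
     = 11*9.81*2.6777 + 2*9.81*5.8437
     = 288.9456 + 114.6526
     = 403.5982 Nm


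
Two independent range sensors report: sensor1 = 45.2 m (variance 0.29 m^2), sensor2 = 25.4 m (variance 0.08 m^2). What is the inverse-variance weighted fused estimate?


w1 = (1/var1) / (1/var1 + 1/var2)
   = 3.4483 / (3.4483 + 12.5) = 0.2162
w2 = 1 - w1 = 0.7838
fused = w1*s1 + w2*s2 = 9.773 + 19.9081
= 29.6811 m


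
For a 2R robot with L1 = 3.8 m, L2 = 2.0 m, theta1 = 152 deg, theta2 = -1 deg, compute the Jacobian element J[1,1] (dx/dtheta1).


J[1,1] = -L1*sin(t1) - L2*sin(t1+t2)
= -3.8*sin(152) - 2.0*sin(151)
= -2.7536


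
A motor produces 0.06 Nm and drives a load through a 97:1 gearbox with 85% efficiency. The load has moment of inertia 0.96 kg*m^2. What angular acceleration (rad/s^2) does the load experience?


tau_out = tau_motor * N * eta
= 0.06 * 97 * 0.85 = 4.947 Nm
alpha = tau_out / I = 4.947 / 0.96
= 5.1531 rad/s^2


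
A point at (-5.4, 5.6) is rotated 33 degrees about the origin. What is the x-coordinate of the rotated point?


x' = x*cos(theta) - y*sin(theta)
cos(33 deg) = 0.8387, sin(33 deg) = 0.5446
x' = -5.4 * 0.8387 - 5.6 * 0.5446
= -4.5288 - 3.05
= -7.5788


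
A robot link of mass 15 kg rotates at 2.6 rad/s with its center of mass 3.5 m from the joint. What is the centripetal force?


F = m * omega^2 * r
= 15 * 2.6^2 * 3.5
= 15 * 6.76 * 3.5
= 354.9 N


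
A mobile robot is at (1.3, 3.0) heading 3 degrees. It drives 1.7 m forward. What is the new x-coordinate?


x_new = x0 + d*cos(theta)
= 1.3 + 1.7*cos(3)
= 1.3 + 1.6977
= 2.9977


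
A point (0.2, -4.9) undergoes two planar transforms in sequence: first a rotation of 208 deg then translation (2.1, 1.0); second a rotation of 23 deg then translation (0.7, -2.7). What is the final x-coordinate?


After transform 1:
x1 = cos(208)*0.2 - sin(208)*-4.9 + 2.1 = -0.377
y1 = sin(208)*0.2 + cos(208)*-4.9 + 1.0 = 5.2325
After transform 2:
x2 = cos(23)*-0.377 - sin(23)*5.2325 + 0.7
= -1.6916


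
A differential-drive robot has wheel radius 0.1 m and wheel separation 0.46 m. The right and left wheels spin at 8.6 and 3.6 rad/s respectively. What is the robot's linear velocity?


vR = r*wR = 0.1*8.6 = 0.86 m/s
vL = r*wL = 0.1*3.6 = 0.36 m/s
v = (vR+vL)/2 = 0.61 m/s
omega = (vR-vL)/L = 1.087 rad/s
linear velocity = 0.61 m/s


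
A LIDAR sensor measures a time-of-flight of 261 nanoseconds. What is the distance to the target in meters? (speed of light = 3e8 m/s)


tof = 261 ns = 2.61e-07 s
dist = c * tof / 2
= 3e8 * 2.61e-07 / 2
= 39.15 m


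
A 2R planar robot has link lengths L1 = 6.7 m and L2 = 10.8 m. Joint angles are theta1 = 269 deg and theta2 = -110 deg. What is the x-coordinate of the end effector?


Convert angles to radians: theta1 = 4.6949, theta2 = -1.9199
x = L1*cos(theta1) + L2*cos(theta1+theta2)
x = -0.1169 + -10.0827
x = -10.1996


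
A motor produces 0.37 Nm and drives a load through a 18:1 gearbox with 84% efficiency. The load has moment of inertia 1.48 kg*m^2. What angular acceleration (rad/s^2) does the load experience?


tau_out = tau_motor * N * eta
= 0.37 * 18 * 0.84 = 5.5944 Nm
alpha = tau_out / I = 5.5944 / 1.48
= 3.78 rad/s^2


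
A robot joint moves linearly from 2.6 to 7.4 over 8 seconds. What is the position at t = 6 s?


s = t/T = 6/8 = 0.75
p(t) = p0 + (pf-p0)*s
= 2.6 + (7.4 - 2.6) * 0.75
= 6.2


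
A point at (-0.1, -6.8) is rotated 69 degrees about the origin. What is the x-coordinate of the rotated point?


x' = x*cos(theta) - y*sin(theta)
cos(69 deg) = 0.3584, sin(69 deg) = 0.9336
x' = -0.1 * 0.3584 - -6.8 * 0.9336
= -0.0358 - -6.3483
= 6.3125


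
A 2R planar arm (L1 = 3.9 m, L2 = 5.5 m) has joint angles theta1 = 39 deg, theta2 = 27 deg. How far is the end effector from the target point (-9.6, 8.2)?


End effector via forward kinematics:
x = L1*cos(t1) + L2*cos(t1+t2) = 5.2679
y = L1*sin(t1) + L2*sin(t1+t2) = 7.4788
Distance to target:
d = sqrt((-9.6 - 5.2679)^2 + (8.2 - 7.4788)^2)
= sqrt(221.0551 + 0.5201)
= 14.8854 m


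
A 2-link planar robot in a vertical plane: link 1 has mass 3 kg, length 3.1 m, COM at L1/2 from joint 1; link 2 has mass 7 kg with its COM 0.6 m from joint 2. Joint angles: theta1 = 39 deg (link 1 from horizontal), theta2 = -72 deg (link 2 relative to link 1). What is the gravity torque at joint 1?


Horizontal distance from joint 1 to link-1 COM:
  x_c1 = (L1/2)*cos(t1) = 1.55 * 0.7771 = 1.2046 m
Horizontal distance from joint 1 to link-2 COM:
  x_c2 = L1*cos(t1) + Lc2*cos(t1+t2)
       = 3.1*0.7771 + 0.6*0.8387 = 2.9124 m
tau1 = m1*g*x_c1 + m2*g*x_c2
     = 3*9.81*1.2046 + 7*9.81*2.9124
     = 35.4507 + 199.9914
     = 235.4421 Nm


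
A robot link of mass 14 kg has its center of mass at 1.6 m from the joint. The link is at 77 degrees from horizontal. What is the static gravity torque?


tau = m*g*L*cos(angle)
= 14 * 9.81 * 1.6 * cos(77 deg)
= 14 * 9.81 * 1.6 * 0.225
= 49.4316 Nm


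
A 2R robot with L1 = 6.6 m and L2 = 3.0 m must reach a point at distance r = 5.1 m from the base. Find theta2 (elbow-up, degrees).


cos(theta2) = (r^2 - L1^2 - L2^2) / (2*L1*L2)
cos(theta2) = (26.01 - 43.56 - 9.0) / 39.6
cos(theta2) = -0.670455
theta2 = 132.1022 degrees


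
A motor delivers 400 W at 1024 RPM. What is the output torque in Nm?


omega = 1024 * 2*pi/60 = 107.233 rad/s
tau = P / omega = 400 / 107.233
= 3.7302 Nm


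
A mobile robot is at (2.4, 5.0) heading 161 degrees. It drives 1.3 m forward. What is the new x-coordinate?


x_new = x0 + d*cos(theta)
= 2.4 + 1.3*cos(161)
= 2.4 + -1.2292
= 1.1708


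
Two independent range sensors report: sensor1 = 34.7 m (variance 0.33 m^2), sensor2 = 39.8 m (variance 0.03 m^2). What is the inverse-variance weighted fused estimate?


w1 = (1/var1) / (1/var1 + 1/var2)
   = 3.0303 / (3.0303 + 33.3333) = 0.0833
w2 = 1 - w1 = 0.9167
fused = w1*s1 + w2*s2 = 2.8917 + 36.4833
= 39.375 m


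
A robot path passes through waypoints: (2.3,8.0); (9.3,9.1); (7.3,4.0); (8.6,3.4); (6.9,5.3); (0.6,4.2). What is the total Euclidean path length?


Segment lengths:
  seg1 = sqrt((7.0)^2 + (1.1)^2) = 7.0859
  seg2 = sqrt((-2.0)^2 + (-5.1)^2) = 5.4781
  seg3 = sqrt((1.3)^2 + (-0.6)^2) = 1.4318
  seg4 = sqrt((-1.7)^2 + (1.9)^2) = 2.5495
  seg5 = sqrt((-6.3)^2 + (-1.1)^2) = 6.3953
Total = 22.9406


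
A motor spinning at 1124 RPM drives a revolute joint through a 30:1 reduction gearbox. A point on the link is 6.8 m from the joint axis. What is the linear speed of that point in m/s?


omega_motor = 1124 * 2*pi/60 = 117.705 rad/s
omega_joint = omega_motor / 30 = 3.9235 rad/s
v = omega_joint * r = 3.9235 * 6.8
= 26.6798 m/s


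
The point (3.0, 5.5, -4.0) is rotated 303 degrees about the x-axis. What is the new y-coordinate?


Rotation about x-axis: y' = y*cos(theta) - z*sin(theta)
= 5.5 * 0.5446 - -4.0 * -0.8387
= -0.3592


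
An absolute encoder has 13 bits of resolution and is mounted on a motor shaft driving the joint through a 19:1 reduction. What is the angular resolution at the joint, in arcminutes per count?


counts = 2^13 = 8192
effective counts at joint = 8192 * 19 = 155648
resolution = 360*60 / 155648
= 0.1388 arcmin/count


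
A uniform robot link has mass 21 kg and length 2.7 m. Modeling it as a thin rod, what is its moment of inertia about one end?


I = (1/3) * m * L^2
= (1/3) * 21 * 2.7^2
= 0.333333 * 21 * 7.29
= 51.03 kg*m^2


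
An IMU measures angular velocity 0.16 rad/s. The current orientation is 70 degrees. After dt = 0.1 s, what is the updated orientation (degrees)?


delta_theta = w * dt = 0.16 * 0.1 = 0.016 rad
= 0.9167 deg
theta_new = 70 + 0.9167 = 70.9167 deg


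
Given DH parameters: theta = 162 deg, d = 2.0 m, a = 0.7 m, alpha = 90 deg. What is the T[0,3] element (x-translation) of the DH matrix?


T[0,3] = a * cos(theta)
= 0.7 * cos(162 deg)
= 0.7 * -0.9511
= -0.6657


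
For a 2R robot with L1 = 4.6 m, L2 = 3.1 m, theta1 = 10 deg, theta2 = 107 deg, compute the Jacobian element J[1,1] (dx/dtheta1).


J[1,1] = -L1*sin(t1) - L2*sin(t1+t2)
= -4.6*sin(10) - 3.1*sin(117)
= -3.5609


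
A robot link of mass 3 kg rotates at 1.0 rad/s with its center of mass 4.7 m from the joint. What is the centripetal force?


F = m * omega^2 * r
= 3 * 1.0^2 * 4.7
= 3 * 1.0 * 4.7
= 14.1 N


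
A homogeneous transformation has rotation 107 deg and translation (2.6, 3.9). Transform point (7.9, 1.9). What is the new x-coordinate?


x' = cos(theta)*px - sin(theta)*py + tx
= -0.2924*7.9 - 0.9563*1.9 + 2.6
= -1.5267


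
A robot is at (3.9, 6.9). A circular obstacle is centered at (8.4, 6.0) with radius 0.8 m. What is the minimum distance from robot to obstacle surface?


center_dist = sqrt((3.9-8.4)^2 + (6.9-6.0)^2)
= sqrt(20.25 + 0.81)
= 4.5891
min_dist = center_dist - radius = 4.5891 - 0.8 = 3.7891 m


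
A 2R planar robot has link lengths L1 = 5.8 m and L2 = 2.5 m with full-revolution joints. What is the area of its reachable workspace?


r_max = L1 + L2 = 8.3 m
r_min = |L1 - L2| = 3.3 m
Area = pi*(r_max^2 - r_min^2)
= pi*(68.89 - 10.89)
= pi * 58.0
= 182.2124 m^2


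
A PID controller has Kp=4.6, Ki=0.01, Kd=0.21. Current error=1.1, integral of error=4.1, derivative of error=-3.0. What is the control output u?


u = Kp*e + Ki*int(e) + Kd*de/dt
= 4.6*1.1 + 0.01*4.1 + 0.21*(-3.0)
= 5.06 + 0.041 + -0.63
= 4.471


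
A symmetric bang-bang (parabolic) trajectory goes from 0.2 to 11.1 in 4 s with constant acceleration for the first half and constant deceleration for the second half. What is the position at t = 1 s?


Symmetric rest-to-rest: each phase covers (pf-p0)/2 in time T/2. 0.5*a*(T/2)^2 = (pf-p0)/2 => a = 4*(pf-p0)/T^2
a = 4*(11.1-0.2)/4^2 = 2.725
t = 1 is in the acceleration phase (t <= T/2).
p = p0 + 0.5*a*t^2 = 0.2 + 0.5*2.725*1^2
= 1.5625


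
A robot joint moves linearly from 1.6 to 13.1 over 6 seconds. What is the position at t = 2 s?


s = t/T = 2/6 = 0.3333
p(t) = p0 + (pf-p0)*s
= 1.6 + (13.1 - 1.6) * 0.3333
= 5.4333


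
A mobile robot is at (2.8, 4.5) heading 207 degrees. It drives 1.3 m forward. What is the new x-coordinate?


x_new = x0 + d*cos(theta)
= 2.8 + 1.3*cos(207)
= 2.8 + -1.1583
= 1.6417


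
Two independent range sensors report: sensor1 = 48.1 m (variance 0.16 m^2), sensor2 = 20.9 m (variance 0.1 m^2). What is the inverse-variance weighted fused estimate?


w1 = (1/var1) / (1/var1 + 1/var2)
   = 6.25 / (6.25 + 10.0) = 0.3846
w2 = 1 - w1 = 0.6154
fused = w1*s1 + w2*s2 = 18.5 + 12.8615
= 31.3615 m


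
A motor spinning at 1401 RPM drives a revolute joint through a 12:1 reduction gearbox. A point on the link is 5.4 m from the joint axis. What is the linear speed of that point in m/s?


omega_motor = 1401 * 2*pi/60 = 146.7124 rad/s
omega_joint = omega_motor / 12 = 12.226 rad/s
v = omega_joint * r = 12.226 * 5.4
= 66.0206 m/s


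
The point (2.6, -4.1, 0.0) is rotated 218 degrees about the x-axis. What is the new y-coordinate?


Rotation about x-axis: y' = y*cos(theta) - z*sin(theta)
= -4.1 * -0.788 - 0.0 * -0.6157
= 3.2308


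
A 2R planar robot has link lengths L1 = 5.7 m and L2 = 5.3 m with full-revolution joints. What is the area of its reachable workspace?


r_max = L1 + L2 = 11.0 m
r_min = |L1 - L2| = 0.4 m
Area = pi*(r_max^2 - r_min^2)
= pi*(121.0 - 0.16)
= pi * 120.84
= 379.6301 m^2


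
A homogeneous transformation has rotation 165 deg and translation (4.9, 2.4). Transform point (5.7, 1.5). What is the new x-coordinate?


x' = cos(theta)*px - sin(theta)*py + tx
= -0.9659*5.7 - 0.2588*1.5 + 4.9
= -0.994


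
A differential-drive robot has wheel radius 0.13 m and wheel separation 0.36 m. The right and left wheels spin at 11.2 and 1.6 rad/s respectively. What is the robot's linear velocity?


vR = r*wR = 0.13*11.2 = 1.456 m/s
vL = r*wL = 0.13*1.6 = 0.208 m/s
v = (vR+vL)/2 = 0.832 m/s
omega = (vR-vL)/L = 3.4667 rad/s
linear velocity = 0.832 m/s


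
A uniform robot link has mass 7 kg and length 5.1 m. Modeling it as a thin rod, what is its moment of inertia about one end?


I = (1/3) * m * L^2
= (1/3) * 7 * 5.1^2
= 0.333333 * 7 * 26.01
= 60.69 kg*m^2


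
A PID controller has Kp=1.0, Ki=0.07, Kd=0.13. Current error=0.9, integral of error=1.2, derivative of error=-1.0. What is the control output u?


u = Kp*e + Ki*int(e) + Kd*de/dt
= 1.0*0.9 + 0.07*1.2 + 0.13*(-1.0)
= 0.9 + 0.084 + -0.13
= 0.854


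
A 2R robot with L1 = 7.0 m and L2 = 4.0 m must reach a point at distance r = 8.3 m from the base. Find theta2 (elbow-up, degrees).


cos(theta2) = (r^2 - L1^2 - L2^2) / (2*L1*L2)
cos(theta2) = (68.89 - 49.0 - 16.0) / 56.0
cos(theta2) = 0.069464
theta2 = 86.0168 degrees


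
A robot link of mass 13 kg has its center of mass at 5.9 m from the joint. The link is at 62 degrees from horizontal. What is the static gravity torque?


tau = m*g*L*cos(angle)
= 13 * 9.81 * 5.9 * cos(62 deg)
= 13 * 9.81 * 5.9 * 0.4695
= 353.2431 Nm


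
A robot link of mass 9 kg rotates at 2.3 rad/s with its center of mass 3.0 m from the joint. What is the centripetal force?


F = m * omega^2 * r
= 9 * 2.3^2 * 3.0
= 9 * 5.29 * 3.0
= 142.83 N


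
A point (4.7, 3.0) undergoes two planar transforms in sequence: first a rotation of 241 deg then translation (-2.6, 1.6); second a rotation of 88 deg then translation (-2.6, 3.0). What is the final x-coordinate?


After transform 1:
x1 = cos(241)*4.7 - sin(241)*3.0 + -2.6 = -2.2547
y1 = sin(241)*4.7 + cos(241)*3.0 + 1.6 = -3.9651
After transform 2:
x2 = cos(88)*-2.2547 - sin(88)*-3.9651 + -2.6
= 1.284


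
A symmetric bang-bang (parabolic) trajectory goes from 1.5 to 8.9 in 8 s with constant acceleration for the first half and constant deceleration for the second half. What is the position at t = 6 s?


Symmetric rest-to-rest: each phase covers (pf-p0)/2 in time T/2. 0.5*a*(T/2)^2 = (pf-p0)/2 => a = 4*(pf-p0)/T^2
a = 4*(8.9-1.5)/8^2 = 0.4625
t = 6 is in the deceleration phase (t > T/2).
p = pf - 0.5*a*(T-t)^2 = 8.9 - 0.5*0.4625*2^2
= 7.975


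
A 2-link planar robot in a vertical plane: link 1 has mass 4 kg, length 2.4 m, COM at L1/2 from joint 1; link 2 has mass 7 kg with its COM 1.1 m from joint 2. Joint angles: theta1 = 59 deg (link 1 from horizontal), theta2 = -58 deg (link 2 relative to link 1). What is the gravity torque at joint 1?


Horizontal distance from joint 1 to link-1 COM:
  x_c1 = (L1/2)*cos(t1) = 1.2 * 0.515 = 0.618 m
Horizontal distance from joint 1 to link-2 COM:
  x_c2 = L1*cos(t1) + Lc2*cos(t1+t2)
       = 2.4*0.515 + 1.1*0.9998 = 2.3359 m
tau1 = m1*g*x_c1 + m2*g*x_c2
     = 4*9.81*0.618 + 7*9.81*2.3359
     = 24.2521 + 160.4079
     = 184.66 Nm
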